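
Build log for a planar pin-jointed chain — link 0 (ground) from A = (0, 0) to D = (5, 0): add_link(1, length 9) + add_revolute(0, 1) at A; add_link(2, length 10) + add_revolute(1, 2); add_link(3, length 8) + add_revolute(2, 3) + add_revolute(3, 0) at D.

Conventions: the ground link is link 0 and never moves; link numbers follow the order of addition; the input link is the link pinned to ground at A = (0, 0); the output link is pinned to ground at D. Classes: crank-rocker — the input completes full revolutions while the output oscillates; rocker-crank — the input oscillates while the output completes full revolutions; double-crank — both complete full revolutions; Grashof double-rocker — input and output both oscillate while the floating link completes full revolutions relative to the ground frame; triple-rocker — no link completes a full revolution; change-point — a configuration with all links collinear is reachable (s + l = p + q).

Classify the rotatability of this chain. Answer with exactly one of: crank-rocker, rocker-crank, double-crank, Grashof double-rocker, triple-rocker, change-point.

lengths: ground=5, input=9, coupler=10, output=8
sorted: s=5 (shortest), l=10 (longest), p+q=17
s + l = 15 vs p + q = 17
s + l < p + q (Grashof) with shortest = ground link → double-crank

double-crank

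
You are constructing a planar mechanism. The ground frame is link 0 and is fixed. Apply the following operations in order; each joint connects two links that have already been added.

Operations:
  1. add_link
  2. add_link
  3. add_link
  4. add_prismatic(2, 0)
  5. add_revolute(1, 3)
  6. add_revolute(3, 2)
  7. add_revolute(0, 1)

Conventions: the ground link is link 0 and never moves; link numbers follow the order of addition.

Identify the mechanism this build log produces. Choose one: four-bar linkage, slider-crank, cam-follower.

links: 4 (incl. ground); joints: 3 revolute, 1 prismatic, 0 higher (cam) pair, forming one closed loop
4 links, 3 revolutes + 1 prismatic in one loop → slider-crank

slider-crank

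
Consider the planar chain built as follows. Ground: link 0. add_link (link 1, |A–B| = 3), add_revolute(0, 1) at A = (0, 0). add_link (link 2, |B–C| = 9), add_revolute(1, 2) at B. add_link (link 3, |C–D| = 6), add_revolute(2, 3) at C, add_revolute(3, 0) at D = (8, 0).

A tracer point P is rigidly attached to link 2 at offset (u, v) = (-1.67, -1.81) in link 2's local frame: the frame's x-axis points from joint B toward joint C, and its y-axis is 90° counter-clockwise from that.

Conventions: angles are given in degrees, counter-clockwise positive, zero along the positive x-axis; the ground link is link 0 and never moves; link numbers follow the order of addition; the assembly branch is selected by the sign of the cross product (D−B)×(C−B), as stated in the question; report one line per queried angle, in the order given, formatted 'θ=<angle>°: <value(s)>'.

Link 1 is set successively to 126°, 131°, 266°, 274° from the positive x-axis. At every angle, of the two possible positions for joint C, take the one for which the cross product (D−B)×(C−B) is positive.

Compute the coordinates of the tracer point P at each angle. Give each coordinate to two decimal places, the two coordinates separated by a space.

A=(0,0), D=(8.00,0)
θ=126°: B = A + 3.00·(cos126°, sin126°) = (-1.7634, 2.4271)
θ=126°: |BD| = 10.0605
θ=126°: circle(B,9.00) ∩ circle(D,6.00): a=7.2667, h=5.3099
θ=126°:   candidates: C₊=(6.5697,5.8270) cross=53.420; C₋=(4.0078,-4.4791) cross=-53.420
θ=126°:   branch + wants cross > 0 → take C=(6.5697,5.8270) (cross=53.420)
θ=126°: ex = (C−B)/|BC| = (0.9259,0.3778); ey = (-0.3778,0.9259)
θ=126°: P = B + -1.67·ex + -1.81·ey = (-2.6258,0.1203)
θ=131°: B = A + 3.00·(cos131°, sin131°) = (-1.9682, 2.2641)
θ=131°: |BD| = 10.2221
θ=131°: circle(B,9.00) ∩ circle(D,6.00): a=7.3122, h=5.2471
θ=131°:   candidates: C₊=(6.3246,5.7613) cross=53.637; C₋=(4.0002,-4.4723) cross=-53.637
θ=131°:   branch + wants cross > 0 → take C=(6.3246,5.7613) (cross=53.637)
θ=131°: ex = (C−B)/|BC| = (0.9214,0.3886); ey = (-0.3886,0.9214)
θ=131°: P = B + -1.67·ex + -1.81·ey = (-2.8036,-0.0526)
θ=266°: B = A + 3.00·(cos266°, sin266°) = (-0.2093, -2.9927)
θ=266°: |BD| = 8.7378
θ=266°: circle(B,9.00) ∩ circle(D,6.00): a=6.9439, h=5.7256
θ=266°:   candidates: C₊=(4.3536,4.7649) cross=50.029; C₋=(8.2757,-5.9937) cross=-50.029
θ=266°:   branch + wants cross > 0 → take C=(4.3536,4.7649) (cross=50.029)
θ=266°: ex = (C−B)/|BC| = (0.5070,0.8620); ey = (-0.8620,0.5070)
θ=266°: P = B + -1.67·ex + -1.81·ey = (0.5042,-5.3498)
θ=274°: B = A + 3.00·(cos274°, sin274°) = (0.2093, -2.9927)
θ=274°: |BD| = 8.3458
θ=274°: circle(B,9.00) ∩ circle(D,6.00): a=6.8689, h=5.8154
θ=274°:   candidates: C₊=(4.5360,4.8990) cross=48.534; C₋=(8.7067,-5.9582) cross=-48.534
θ=274°:   branch + wants cross > 0 → take C=(4.5360,4.8990) (cross=48.534)
θ=274°: ex = (C−B)/|BC| = (0.4807,0.8769); ey = (-0.8769,0.4807)
θ=274°: P = B + -1.67·ex + -1.81·ey = (0.9935,-5.3272)

θ=126°: -2.63 0.12
θ=131°: -2.80 -0.05
θ=266°: 0.50 -5.35
θ=274°: 0.99 -5.33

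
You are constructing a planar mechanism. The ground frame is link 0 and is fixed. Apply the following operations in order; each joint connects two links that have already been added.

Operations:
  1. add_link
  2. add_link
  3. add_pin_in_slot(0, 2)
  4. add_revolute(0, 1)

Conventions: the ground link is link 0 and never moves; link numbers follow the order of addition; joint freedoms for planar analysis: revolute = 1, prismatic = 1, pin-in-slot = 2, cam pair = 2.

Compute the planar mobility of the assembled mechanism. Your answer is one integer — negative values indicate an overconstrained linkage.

ground; <1,0,0>
#1 <2,0,0>
#2 <3,0,0>
PS:0↔2 J2 <3,0,1>
R:0↔1 J1 <3,1,1>
3×2 − 2×1 − 1×1 = 3

M = 3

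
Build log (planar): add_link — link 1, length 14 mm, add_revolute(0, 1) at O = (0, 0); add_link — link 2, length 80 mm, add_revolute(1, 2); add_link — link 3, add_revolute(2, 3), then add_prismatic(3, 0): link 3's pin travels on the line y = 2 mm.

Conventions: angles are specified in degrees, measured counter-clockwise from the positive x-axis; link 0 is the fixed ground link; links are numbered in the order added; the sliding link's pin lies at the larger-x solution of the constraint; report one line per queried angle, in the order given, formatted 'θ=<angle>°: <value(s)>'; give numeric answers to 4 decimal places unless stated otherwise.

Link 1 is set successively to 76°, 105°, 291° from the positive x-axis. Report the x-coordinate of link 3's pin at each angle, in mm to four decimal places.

geometry: r = 14 mm, L = 80 mm, e = 2 mm
θ=76°: crank pin P = (r cos θ, r sin θ) = (3.386907, 13.584140)
θ=76°: h = r sin θ − e = 13.584140 − 2 = 11.584140
θ=76°: x = r cos θ + √(L² − h²) = 3.386907 + 79.156855 = 82.543762
θ=105°: crank pin P = (r cos θ, r sin θ) = (-3.623467, 13.522962)
θ=105°: h = r sin θ − e = 13.522962 − 2 = 11.522962
θ=105°: x = r cos θ + √(L² − h²) = -3.623467 + 79.165784 = 75.542317
θ=291°: crank pin P = (r cos θ, r sin θ) = (5.017151, -13.070126)
θ=291°: h = r sin θ − e = -13.070126 − 2 = -15.070126
θ=291°: x = r cos θ + √(L² − h²) = 5.017151 + 78.567750 = 83.584901

θ=76°: 82.5438
θ=105°: 75.5423
θ=291°: 83.5849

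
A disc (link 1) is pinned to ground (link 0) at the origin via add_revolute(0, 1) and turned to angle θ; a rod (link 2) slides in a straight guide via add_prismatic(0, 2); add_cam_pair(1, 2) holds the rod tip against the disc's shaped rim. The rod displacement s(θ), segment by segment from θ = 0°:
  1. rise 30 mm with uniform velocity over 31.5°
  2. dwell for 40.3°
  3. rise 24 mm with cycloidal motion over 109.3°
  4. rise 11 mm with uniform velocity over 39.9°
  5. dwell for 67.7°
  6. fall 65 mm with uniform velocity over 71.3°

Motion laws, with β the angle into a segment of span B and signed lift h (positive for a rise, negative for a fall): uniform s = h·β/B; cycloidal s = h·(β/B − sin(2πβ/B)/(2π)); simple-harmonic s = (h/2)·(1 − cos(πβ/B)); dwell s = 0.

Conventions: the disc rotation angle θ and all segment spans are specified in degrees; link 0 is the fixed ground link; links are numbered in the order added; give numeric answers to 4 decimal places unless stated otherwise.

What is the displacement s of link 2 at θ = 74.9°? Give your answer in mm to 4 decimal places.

segment 1 (0° to 31.5°, uniform, h = 30) is passed completely: s = 0.0000 + (30) = 30.0000
segment 2 (31.5° to 71.8°, dwell): s unchanged at 30.0000
θ = 74.9° falls in segment 3 (71.8° to 181.1°, cycloidal, h = 24): β = 74.9 − 71.8 = 3.1°, B = 109.3°; Δs = 24·(0.0284 − sin(2π·0.0284)/(2π)) = 0.0036; s = 30.0000 + 0.0036 = 30.0036

30.0036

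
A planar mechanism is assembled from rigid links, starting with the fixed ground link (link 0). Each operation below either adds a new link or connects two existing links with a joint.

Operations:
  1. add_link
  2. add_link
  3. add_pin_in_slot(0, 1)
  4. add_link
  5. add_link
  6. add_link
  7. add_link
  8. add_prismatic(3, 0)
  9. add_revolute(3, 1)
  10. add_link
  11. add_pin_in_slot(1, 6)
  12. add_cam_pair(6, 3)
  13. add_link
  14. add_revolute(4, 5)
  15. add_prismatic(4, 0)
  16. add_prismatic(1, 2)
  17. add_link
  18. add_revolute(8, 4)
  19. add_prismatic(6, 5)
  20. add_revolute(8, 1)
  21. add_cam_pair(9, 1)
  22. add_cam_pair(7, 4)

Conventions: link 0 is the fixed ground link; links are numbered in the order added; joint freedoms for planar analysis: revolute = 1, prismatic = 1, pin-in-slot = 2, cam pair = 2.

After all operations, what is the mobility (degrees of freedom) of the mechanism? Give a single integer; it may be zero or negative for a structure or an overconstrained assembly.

(L,J1,J2)=(1,0,0); link0 fixed
link1: (2,0,0)
link2: (3,0,0)
PS 0-1 [J2]: (3,0,1)
link3: (4,0,1)
link4: (5,0,1)
link5: (6,0,1)
link6: (7,0,1)
P 3-0 [J1]: (7,1,1)
R 3-1 [J1]: (7,2,1)
link7: (8,2,1)
PS 1-6 [J2]: (8,2,2)
C 6-3 [J2]: (8,2,3)
link8: (9,2,3)
R 4-5 [J1]: (9,3,3)
P 4-0 [J1]: (9,4,3)
P 1-2 [J1]: (9,5,3)
link9: (10,5,3)
R 8-4 [J1]: (10,6,3)
P 6-5 [J1]: (10,7,3)
R 8-1 [J1]: (10,8,3)
C 9-1 [J2]: (10,8,4)
C 7-4 [J2]: (10,8,5)
Grübler: 3·9 − 2·8 − 5 = 6

M = 6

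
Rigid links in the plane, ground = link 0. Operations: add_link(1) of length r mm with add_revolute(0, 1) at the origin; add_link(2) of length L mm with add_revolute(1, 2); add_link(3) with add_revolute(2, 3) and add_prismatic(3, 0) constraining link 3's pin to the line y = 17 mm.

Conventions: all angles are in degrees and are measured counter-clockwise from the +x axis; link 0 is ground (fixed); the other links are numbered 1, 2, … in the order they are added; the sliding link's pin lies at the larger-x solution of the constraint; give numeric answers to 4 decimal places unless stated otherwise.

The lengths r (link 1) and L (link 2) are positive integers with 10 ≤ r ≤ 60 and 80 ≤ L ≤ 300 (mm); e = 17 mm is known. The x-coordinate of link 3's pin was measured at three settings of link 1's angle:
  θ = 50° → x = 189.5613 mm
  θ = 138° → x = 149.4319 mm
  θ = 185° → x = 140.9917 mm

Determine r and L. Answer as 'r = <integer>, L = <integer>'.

constraint per measurement: (x − r cos θ)² + (r sin θ − e)² = L²
subtracting the θ₁ and θ₂ equations cancels the r² and L² terms:
r = (x₁² − x₂²) / (2[(x₁cos θ₁ + e sin θ₁) − (x₂cos θ₂ + e sin θ₂)]) = 29.0000 → r = 29
L² = (x₁ − r cos θ₁)² + (r sin θ₁ − e)² = 29241.0027 → L = 171.0000 → L = 171
check at θ₃=185°: x = 140.9917 (printed 140.9917) ✓

r = 29, L = 171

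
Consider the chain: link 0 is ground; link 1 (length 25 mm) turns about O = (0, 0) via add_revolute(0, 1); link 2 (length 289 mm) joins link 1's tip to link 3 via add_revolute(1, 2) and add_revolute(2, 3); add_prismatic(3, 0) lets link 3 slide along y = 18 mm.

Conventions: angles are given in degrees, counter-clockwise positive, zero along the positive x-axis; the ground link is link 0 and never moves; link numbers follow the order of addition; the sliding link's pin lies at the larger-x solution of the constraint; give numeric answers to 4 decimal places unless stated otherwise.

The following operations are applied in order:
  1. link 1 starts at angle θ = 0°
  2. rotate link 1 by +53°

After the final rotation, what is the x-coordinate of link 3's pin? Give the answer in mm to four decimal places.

geometry: r = 25 mm, L = 289 mm, e = 18 mm; θ starts at 0°
rotate link 1 by +53°: θ ← 0° +53° = 53°
crank pin P = (r cos θ, r sin θ) = (15.045376, 19.965888)
h = r sin θ − e = 19.965888 − 18 = 1.965888
x = r cos θ + √(L² − h²) = 15.045376 + 288.993314 = 304.038689

304.0387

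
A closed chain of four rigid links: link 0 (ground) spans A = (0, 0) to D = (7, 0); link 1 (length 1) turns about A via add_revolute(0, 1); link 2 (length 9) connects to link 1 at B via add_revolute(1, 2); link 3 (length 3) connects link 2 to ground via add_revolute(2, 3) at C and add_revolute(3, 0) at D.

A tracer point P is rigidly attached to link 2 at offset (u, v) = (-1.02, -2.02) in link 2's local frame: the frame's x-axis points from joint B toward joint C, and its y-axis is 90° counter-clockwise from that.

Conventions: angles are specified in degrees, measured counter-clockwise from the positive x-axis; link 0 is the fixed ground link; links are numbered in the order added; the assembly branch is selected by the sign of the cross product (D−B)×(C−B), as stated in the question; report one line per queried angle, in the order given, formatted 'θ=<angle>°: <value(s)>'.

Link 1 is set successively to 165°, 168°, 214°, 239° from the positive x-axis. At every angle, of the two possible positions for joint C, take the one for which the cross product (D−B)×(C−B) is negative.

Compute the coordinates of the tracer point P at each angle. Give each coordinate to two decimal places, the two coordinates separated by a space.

A=(0,0), D=(7.00,0)
θ=165°: B = A + 1.00·(cos165°, sin165°) = (-0.9659, 0.2588)
θ=165°: |BD| = 7.9701
θ=165°: circle(B,9.00) ∩ circle(D,3.00): a=8.5019, h=2.9525
θ=165°:   candidates: C₊=(7.6274,2.9337) cross=23.532; C₋=(7.4356,-2.9682) cross=-23.532
θ=165°:   branch - wants cross < 0 → take C=(7.4356,-2.9682) (cross=-23.532)
θ=165°: ex = (C−B)/|BC| = (0.9335,-0.3586); ey = (0.3586,0.9335)
θ=165°: P = B + -1.02·ex + -2.02·ey = (-2.6424,-1.2611)
θ=168°: B = A + 1.00·(cos168°, sin168°) = (-0.9781, 0.2079)
θ=168°: |BD| = 7.9809
θ=168°: circle(B,9.00) ∩ circle(D,3.00): a=8.5012, h=2.9545
θ=168°:   candidates: C₊=(7.5972,2.9400) cross=23.580; C₋=(7.4432,-2.9671) cross=-23.580
θ=168°:   branch - wants cross < 0 → take C=(7.4432,-2.9671) (cross=-23.580)
θ=168°: ex = (C−B)/|BC| = (0.9357,-0.3528); ey = (0.3528,0.9357)
θ=168°: P = B + -1.02·ex + -2.02·ey = (-2.6452,-1.3224)
θ=214°: B = A + 1.00·(cos214°, sin214°) = (-0.8290, -0.5592)
θ=214°: |BD| = 7.8490
θ=214°: circle(B,9.00) ∩ circle(D,3.00): a=8.5111, h=2.9260
θ=214°:   candidates: C₊=(7.4519,2.9658) cross=22.966; C₋=(7.8689,-2.8714) cross=-22.966
θ=214°:   branch - wants cross < 0 → take C=(7.8689,-2.8714) (cross=-22.966)
θ=214°: ex = (C−B)/|BC| = (0.9664,-0.2569); ey = (0.2569,0.9664)
θ=214°: P = B + -1.02·ex + -2.02·ey = (-2.3338,-2.2493)
θ=239°: B = A + 1.00·(cos239°, sin239°) = (-0.5150, -0.8572)
θ=239°: |BD| = 7.5638
θ=239°: circle(B,9.00) ∩ circle(D,3.00): a=8.5414, h=2.8362
θ=239°:   candidates: C₊=(7.6499,2.9288) cross=21.453; C₋=(8.2928,-2.7072) cross=-21.453
θ=239°:   branch - wants cross < 0 → take C=(8.2928,-2.7072) (cross=-21.453)
θ=239°: ex = (C−B)/|BC| = (0.9786,-0.2056); ey = (0.2056,0.9786)
θ=239°: P = B + -1.02·ex + -2.02·ey = (-1.9285,-2.6244)

θ=165°: -2.64 -1.26
θ=168°: -2.65 -1.32
θ=214°: -2.33 -2.25
θ=239°: -1.93 -2.62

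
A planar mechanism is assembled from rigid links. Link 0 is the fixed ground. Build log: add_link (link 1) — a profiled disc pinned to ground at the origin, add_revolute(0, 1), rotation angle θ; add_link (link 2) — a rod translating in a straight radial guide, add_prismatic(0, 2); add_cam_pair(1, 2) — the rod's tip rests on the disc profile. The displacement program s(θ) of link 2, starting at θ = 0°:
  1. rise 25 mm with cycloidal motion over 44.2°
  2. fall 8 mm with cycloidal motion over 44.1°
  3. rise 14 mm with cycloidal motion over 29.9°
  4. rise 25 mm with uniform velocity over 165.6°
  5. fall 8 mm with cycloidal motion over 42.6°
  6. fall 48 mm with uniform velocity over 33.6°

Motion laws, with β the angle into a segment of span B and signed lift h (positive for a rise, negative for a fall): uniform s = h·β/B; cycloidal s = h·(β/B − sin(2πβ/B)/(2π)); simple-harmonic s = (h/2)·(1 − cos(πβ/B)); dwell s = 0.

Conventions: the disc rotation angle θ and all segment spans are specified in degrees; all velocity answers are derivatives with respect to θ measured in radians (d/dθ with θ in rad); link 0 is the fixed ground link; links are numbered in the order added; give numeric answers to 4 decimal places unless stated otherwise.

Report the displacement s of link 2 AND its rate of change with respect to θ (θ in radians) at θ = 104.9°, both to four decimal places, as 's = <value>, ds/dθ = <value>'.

seg 1 [0°–44.2°] cycloidal, h=25: full span → s += 25 → s = 25.0000
seg 2 [44.2°–88.3°] cycloidal, h=-8: full span → s += -8 → s = 17.0000
seg 3 [88.3°–118.2°] cycloidal, h=14: θ=104.9° here. β=16.6, B=29.9. 14·(0.5552 − sin(2π·0.5552)/(2π)) = 8.5298 → s = 25.5298
velocity in seg [88.3°–118.2°] (cycloidal), θ in radians: β = 16.6° = 0.2897 rad, B = 29.9° = 0.5219 rad; ds/dθ = (h/B)(1 − cos(2πβ/B)) = (14/0.5219)(1 − cos(2π·0.5552)) = 52.058372 mm/rad

s = 25.5298, ds/dθ = 52.0584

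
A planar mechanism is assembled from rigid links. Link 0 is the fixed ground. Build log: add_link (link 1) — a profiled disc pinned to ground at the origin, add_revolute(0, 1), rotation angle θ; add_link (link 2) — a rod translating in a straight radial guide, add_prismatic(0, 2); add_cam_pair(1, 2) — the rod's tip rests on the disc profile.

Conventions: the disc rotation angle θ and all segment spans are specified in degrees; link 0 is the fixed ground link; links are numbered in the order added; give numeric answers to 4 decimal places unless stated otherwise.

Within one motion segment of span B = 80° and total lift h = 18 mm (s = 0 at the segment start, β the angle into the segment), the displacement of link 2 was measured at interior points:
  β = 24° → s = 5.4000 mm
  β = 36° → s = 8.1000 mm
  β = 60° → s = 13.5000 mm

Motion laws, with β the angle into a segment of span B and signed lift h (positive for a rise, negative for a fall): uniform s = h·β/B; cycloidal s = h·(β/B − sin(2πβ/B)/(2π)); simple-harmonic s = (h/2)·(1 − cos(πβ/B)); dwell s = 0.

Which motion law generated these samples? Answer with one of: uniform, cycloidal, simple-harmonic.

candidates at β/B = r: uniform s = h·r (linear in β); cycloidal s = h·(r − sin(2πr)/(2π)); simple-harmonic s = (h/2)(1 − cos(πr))
β=24°: printed 5.4000 | uniform 5.4000, cycloidal 2.6754, simple-harmonic 3.7099
β=36°: printed 8.1000 | uniform 8.1000, cycloidal 7.2147, simple-harmonic 7.5921
β=60°: printed 13.5000 | uniform 13.5000, cycloidal 16.3648, simple-harmonic 15.3640
only one law matches every sample → uniform

uniform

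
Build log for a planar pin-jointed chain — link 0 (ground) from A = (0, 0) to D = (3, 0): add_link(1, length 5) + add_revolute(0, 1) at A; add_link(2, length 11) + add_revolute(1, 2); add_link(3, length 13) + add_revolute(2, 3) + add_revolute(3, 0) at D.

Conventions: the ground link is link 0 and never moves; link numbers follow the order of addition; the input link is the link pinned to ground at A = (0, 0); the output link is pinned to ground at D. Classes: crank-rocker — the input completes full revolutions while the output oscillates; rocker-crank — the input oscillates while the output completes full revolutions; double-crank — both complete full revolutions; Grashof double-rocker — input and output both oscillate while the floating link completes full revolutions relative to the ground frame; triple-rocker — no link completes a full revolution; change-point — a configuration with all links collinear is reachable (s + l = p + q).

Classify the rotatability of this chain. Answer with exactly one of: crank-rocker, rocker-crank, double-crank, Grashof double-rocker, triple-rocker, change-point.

lengths: ground=3, input=5, coupler=11, output=13
sorted: s=3 (shortest), l=13 (longest), p+q=16
s + l = 16 vs p + q = 16
s + l = p + q → change-point (collinear configuration reachable)

change-point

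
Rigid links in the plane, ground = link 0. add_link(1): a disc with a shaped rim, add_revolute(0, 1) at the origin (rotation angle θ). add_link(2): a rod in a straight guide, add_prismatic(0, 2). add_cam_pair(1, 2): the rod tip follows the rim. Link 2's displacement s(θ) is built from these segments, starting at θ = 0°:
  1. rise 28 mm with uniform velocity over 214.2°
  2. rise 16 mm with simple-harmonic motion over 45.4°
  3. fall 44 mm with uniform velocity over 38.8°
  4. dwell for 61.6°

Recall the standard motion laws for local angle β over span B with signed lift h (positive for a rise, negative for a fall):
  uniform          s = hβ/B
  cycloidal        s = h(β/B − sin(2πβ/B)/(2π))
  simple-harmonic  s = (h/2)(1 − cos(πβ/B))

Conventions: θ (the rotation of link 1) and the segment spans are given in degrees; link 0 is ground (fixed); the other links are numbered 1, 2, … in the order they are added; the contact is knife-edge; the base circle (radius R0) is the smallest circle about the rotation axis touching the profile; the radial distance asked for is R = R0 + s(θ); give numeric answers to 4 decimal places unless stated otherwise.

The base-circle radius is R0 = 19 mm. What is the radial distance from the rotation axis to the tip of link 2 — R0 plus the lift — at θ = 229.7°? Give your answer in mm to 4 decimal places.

segment 1 (0° to 214.2°, uniform, h = 28) is passed completely: s = 0.0000 + (28) = 28.0000
θ = 229.7° falls in segment 2 (214.2° to 259.6°, simple-harmonic, h = 16): β = 229.7 − 214.2 = 15.5°, B = 45.4°; Δs = 16/2·(1 − cos(π·0.3414)) = 4.1771; s = 28.0000 + 4.1771 = 32.1771
R = R0 + s = 19 + 32.1771 = 51.1771

51.1771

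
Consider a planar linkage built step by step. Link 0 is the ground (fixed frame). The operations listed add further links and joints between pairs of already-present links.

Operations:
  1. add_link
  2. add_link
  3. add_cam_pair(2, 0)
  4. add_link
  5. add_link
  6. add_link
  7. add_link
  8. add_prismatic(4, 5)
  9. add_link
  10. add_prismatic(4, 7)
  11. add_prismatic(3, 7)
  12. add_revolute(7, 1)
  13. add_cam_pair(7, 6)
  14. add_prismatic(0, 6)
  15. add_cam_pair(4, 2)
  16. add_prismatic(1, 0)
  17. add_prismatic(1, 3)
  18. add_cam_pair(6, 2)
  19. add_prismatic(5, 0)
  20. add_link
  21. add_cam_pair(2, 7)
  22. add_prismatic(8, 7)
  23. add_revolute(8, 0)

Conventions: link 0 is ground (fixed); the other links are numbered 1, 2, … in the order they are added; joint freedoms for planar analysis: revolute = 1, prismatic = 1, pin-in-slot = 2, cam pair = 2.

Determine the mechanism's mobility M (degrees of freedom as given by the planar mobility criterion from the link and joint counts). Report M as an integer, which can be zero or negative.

L=1 J1=0 J2=0
add link → L=2 J1=0 J2=0
add link → L=3 J1=0 J2=0
C@2,0 dof=2 J2 → L=3 J1=0 J2=1
add link → L=4 J1=0 J2=1
add link → L=5 J1=0 J2=1
add link → L=6 J1=0 J2=1
add link → L=7 J1=0 J2=1
P@4,5 dof=1 J1 → L=7 J1=1 J2=1
add link → L=8 J1=1 J2=1
P@4,7 dof=1 J1 → L=8 J1=2 J2=1
P@3,7 dof=1 J1 → L=8 J1=3 J2=1
R@7,1 dof=1 J1 → L=8 J1=4 J2=1
C@7,6 dof=2 J2 → L=8 J1=4 J2=2
P@0,6 dof=1 J1 → L=8 J1=5 J2=2
C@4,2 dof=2 J2 → L=8 J1=5 J2=3
P@1,0 dof=1 J1 → L=8 J1=6 J2=3
P@1,3 dof=1 J1 → L=8 J1=7 J2=3
C@6,2 dof=2 J2 → L=8 J1=7 J2=4
P@5,0 dof=1 J1 → L=8 J1=8 J2=4
add link → L=9 J1=8 J2=4
C@2,7 dof=2 J2 → L=9 J1=8 J2=5
P@8,7 dof=1 J1 → L=9 J1=9 J2=5
R@8,0 dof=1 J1 → L=9 J1=10 J2=5
M=3(L−1)−2J1−J2=3·8−2·10−5=-1

M = -1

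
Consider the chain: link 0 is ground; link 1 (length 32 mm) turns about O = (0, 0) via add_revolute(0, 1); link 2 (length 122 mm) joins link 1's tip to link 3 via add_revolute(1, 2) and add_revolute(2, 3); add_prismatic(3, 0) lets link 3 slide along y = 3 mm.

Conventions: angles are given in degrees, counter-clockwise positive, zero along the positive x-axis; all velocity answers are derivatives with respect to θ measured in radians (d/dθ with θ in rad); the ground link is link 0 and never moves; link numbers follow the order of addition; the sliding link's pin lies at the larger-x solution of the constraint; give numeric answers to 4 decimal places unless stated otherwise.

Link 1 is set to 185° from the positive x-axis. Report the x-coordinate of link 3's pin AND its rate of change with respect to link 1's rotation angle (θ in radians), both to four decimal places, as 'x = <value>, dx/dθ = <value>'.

geometry: r = 32 mm, L = 122 mm, e = 3 mm
crank pin P = (r cos θ, r sin θ) = (-31.878230, -2.788984)
h = r sin θ − e = -2.788984 − 3 = -5.788984
x = r cos θ + √(L² − h²) = -31.878230 + 121.862577 = 89.984347
dx/dθ = −r sin θ − h·r cos θ/√(L² − h²) (θ in radians; h = -5.788984) = 1.274634

x = 89.9843, dx/dθ = 1.2746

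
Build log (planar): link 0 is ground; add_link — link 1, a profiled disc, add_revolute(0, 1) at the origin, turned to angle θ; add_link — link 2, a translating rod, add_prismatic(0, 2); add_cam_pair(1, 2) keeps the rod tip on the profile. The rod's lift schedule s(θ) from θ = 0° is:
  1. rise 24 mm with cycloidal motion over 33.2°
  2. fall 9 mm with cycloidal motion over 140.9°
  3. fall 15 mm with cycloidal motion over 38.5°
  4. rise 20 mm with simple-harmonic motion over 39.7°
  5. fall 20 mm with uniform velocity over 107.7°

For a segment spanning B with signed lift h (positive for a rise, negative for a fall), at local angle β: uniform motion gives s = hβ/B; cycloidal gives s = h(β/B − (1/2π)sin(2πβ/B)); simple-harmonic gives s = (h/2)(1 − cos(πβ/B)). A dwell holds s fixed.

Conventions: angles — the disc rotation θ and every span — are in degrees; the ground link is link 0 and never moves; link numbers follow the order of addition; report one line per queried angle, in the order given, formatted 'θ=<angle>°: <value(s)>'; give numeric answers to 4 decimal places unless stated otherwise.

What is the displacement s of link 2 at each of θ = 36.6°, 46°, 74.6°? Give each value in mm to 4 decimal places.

seg 1 [0°–33.2°] cycloidal, h=24: full span → s += 24 → s = 24.0000
seg 2 [33.2°–174.1°] cycloidal, h=-9: θ=36.6° here. β=3.4, B=140.9. -9·(0.0241 − sin(2π·0.0241)/(2π)) = -0.0008 → s = 23.9992
seg 2 [33.2°–174.1°] cycloidal, h=-9: θ=46° here. β=12.8, B=140.9. -9·(0.0908 − sin(2π·0.0908)/(2π)) = -0.0437 → s = 23.9563
seg 2 [33.2°–174.1°] cycloidal, h=-9: θ=74.6° here. β=41.4, B=140.9. -9·(0.2938 − sin(2π·0.2938)/(2π)) = -1.2660 → s = 22.7340

θ=36.6°: 23.9992
θ=46°: 23.9563
θ=74.6°: 22.7340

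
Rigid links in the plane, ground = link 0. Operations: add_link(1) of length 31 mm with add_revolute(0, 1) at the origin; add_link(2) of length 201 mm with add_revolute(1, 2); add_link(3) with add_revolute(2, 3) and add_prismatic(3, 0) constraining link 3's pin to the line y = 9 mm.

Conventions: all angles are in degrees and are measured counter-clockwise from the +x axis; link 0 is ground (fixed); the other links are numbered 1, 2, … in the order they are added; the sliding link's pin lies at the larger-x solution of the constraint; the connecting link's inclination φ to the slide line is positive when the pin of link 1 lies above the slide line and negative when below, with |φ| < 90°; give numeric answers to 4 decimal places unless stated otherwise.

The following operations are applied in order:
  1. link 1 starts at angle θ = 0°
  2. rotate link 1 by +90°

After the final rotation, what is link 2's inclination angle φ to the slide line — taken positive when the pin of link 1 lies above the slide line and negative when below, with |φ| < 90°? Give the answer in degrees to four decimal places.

geometry: r = 31 mm, L = 201 mm, e = 9 mm; θ starts at 0°
rotate link 1 by +90°: θ ← 0° +90° = 90°
h = r sin θ − e = 31.000000 − 9 = 22.000000
sin φ = h / L = 22.000000 / 201 = 0.10945274
φ = arcsin(0.10945274) = 6.283769°

6.2838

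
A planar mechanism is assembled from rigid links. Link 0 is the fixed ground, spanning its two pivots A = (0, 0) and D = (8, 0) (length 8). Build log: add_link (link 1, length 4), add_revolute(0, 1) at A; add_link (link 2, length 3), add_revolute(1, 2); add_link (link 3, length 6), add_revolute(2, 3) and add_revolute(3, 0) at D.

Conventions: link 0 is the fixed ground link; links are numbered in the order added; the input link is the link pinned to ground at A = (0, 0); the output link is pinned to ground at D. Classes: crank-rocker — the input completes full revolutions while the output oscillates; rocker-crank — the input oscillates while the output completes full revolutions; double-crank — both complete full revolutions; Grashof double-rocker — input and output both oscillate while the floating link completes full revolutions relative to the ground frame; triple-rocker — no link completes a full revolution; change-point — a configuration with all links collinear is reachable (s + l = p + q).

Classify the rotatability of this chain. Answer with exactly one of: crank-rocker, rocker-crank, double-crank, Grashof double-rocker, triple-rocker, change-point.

lengths: ground=8, input=4, coupler=3, output=6
sorted: s=3 (shortest), l=8 (longest), p+q=10
s + l = 11 vs p + q = 10
s + l > p + q → non-Grashof → no link fully rotates → triple-rocker

triple-rocker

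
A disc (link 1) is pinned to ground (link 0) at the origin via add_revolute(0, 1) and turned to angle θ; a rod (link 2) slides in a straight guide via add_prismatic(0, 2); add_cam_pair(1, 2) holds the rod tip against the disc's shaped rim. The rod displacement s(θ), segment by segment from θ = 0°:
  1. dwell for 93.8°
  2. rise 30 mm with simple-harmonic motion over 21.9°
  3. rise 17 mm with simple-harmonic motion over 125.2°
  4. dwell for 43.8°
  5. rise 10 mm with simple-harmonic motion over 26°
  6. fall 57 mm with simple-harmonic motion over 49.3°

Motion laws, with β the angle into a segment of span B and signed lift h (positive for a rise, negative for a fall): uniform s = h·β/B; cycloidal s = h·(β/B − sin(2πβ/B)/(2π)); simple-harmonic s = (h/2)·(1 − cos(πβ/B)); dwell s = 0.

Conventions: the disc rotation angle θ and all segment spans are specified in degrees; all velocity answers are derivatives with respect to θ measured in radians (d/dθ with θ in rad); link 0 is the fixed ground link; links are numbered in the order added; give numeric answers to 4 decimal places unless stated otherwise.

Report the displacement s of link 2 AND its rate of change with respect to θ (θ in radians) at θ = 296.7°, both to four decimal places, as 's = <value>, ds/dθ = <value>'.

segment 1 (0° to 93.8°, dwell): s unchanged at 0.0000
segment 2 (93.8° to 115.7°, simple-harmonic, h = 30) is passed completely: s = 0.0000 + (30) = 30.0000
segment 3 (115.7° to 240.9°, simple-harmonic, h = 17) is passed completely: s = 30.0000 + (17) = 47.0000
segment 4 (240.9° to 284.7°, dwell): s unchanged at 47.0000
θ = 296.7° falls in segment 5 (284.7° to 310.7°, simple-harmonic, h = 10): β = 296.7 − 284.7 = 12°, B = 26°; Δs = 10/2·(1 − cos(π·0.4615)) = 4.3973; s = 47.0000 + 4.3973 = 51.3973
velocity in seg [284.7°–310.7°] (simple-harmonic), θ in radians: β = 12° = 0.2094 rad, B = 26° = 0.4538 rad; ds/dθ = (πh/(2B)) sin(πβ/B) = (π·10/(2·0.4538)) sin(π·0.4615) = 34.362999 mm/rad

s = 51.3973, ds/dθ = 34.3630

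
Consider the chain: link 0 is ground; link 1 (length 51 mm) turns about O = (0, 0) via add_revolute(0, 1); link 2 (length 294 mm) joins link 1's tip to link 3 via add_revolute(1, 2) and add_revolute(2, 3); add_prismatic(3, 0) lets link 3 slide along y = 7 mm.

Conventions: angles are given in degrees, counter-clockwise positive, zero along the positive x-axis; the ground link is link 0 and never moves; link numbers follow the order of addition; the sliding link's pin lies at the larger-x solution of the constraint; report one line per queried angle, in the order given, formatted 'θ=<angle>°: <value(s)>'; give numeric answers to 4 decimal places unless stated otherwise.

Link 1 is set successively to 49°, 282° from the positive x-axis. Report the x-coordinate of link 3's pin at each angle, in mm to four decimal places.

geometry: r = 51 mm, L = 294 mm, e = 7 mm
θ=49°: crank pin P = (r cos θ, r sin θ) = (33.459010, 38.490189)
θ=49°: h = r sin θ − e = 38.490189 − 7 = 31.490189
θ=49°: x = r cos θ + √(L² − h²) = 33.459010 + 292.308686 = 325.767697
θ=282°: crank pin P = (r cos θ, r sin θ) = (10.603496, -49.885528)
θ=282°: h = r sin θ − e = -49.885528 − 7 = -56.885528
θ=282°: x = r cos θ + √(L² − h²) = 10.603496 + 288.444166 = 299.047662

θ=49°: 325.7677
θ=282°: 299.0477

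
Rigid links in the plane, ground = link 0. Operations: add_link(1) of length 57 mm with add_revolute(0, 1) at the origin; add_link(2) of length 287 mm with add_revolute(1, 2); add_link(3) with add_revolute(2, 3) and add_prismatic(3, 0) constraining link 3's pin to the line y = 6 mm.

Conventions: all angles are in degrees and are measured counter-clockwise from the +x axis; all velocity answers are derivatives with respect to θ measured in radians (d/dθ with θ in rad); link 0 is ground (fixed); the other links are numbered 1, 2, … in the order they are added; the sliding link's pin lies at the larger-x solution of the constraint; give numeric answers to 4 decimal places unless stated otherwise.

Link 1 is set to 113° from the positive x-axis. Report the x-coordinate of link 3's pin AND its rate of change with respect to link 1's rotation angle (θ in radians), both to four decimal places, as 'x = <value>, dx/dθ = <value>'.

geometry: r = 57 mm, L = 287 mm, e = 6 mm
crank pin P = (r cos θ, r sin θ) = (-22.271674, 52.468777)
h = r sin θ − e = 52.468777 − 6 = 46.468777
x = r cos θ + √(L² − h²) = -22.271674 + 283.213087 = 260.941413
dx/dθ = −r sin θ − h·r cos θ/√(L² − h²) (θ in radians; h = 46.468777) = -48.814505

x = 260.9414, dx/dθ = -48.8145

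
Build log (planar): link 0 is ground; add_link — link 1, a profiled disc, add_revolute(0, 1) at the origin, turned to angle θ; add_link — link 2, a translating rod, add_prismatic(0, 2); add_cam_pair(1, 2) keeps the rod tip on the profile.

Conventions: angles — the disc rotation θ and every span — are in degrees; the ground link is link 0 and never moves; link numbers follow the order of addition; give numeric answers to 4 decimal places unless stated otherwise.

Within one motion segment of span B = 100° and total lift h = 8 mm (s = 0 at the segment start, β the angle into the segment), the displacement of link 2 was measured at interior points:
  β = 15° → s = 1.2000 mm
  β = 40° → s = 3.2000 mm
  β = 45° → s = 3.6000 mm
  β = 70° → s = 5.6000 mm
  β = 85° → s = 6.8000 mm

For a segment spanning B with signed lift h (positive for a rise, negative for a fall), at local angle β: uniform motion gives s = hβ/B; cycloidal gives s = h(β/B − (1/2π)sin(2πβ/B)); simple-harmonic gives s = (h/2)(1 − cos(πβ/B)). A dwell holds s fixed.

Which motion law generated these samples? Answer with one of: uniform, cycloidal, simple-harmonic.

candidates at β/B = r: uniform s = h·r (linear in β); cycloidal s = h·(r − sin(2πr)/(2π)); simple-harmonic s = (h/2)(1 − cos(πr))
β=15°: printed 1.2000 | uniform 1.2000, cycloidal 0.1699, simple-harmonic 0.4360
β=40°: printed 3.2000 | uniform 3.2000, cycloidal 2.4516, simple-harmonic 2.7639
β=45°: printed 3.6000 | uniform 3.6000, cycloidal 3.2065, simple-harmonic 3.3743
β=70°: printed 5.6000 | uniform 5.6000, cycloidal 6.8109, simple-harmonic 6.3511
β=85°: printed 6.8000 | uniform 6.8000, cycloidal 7.8301, simple-harmonic 7.5640
only one law matches every sample → uniform

uniform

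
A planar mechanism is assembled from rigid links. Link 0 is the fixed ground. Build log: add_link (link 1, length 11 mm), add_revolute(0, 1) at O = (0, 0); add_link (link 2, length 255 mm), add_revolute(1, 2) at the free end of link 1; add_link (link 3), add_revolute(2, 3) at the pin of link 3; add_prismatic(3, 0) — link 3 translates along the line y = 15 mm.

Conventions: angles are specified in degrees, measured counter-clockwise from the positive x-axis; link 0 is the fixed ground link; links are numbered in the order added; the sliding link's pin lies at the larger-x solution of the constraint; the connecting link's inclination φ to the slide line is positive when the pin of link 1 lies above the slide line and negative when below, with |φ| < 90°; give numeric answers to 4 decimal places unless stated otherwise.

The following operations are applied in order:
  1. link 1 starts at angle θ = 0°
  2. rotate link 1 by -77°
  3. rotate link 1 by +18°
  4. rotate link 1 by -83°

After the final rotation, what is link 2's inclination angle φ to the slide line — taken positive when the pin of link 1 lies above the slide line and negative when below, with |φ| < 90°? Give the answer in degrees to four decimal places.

geometry: r = 11 mm, L = 255 mm, e = 15 mm; θ starts at 0°
rotate link 1 by -77°: θ ← 0° -77° = -77°
rotate link 1 by +18°: θ ← -77° +18° = -59°
rotate link 1 by -83°: θ ← -59° -83° = -142°
h = r sin θ − e = -6.772276 − 15 = -21.772276
sin φ = h / L = -21.772276 / 255 = -0.08538148
φ = arcsin(-0.08538148) = -4.897962°

-4.8980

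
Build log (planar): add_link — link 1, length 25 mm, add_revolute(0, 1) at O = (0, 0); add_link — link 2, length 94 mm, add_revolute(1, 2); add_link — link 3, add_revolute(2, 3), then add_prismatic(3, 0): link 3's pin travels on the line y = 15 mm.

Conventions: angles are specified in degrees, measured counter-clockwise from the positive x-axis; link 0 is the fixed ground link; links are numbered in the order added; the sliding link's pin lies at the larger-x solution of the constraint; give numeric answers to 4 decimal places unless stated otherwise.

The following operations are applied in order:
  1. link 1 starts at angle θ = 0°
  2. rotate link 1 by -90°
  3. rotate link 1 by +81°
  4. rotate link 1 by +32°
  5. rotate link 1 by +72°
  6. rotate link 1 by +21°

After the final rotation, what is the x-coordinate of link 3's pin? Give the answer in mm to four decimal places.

geometry: r = 25 mm, L = 94 mm, e = 15 mm; θ starts at 0°
rotate link 1 by -90°: θ ← 0° -90° = -90°
rotate link 1 by +81°: θ ← -90° +81° = -9°
rotate link 1 by +32°: θ ← -9° +32° = 23°
rotate link 1 by +72°: θ ← 23° +72° = 95°
rotate link 1 by +21°: θ ← 95° +21° = 116°
crank pin P = (r cos θ, r sin θ) = (-10.959279, 22.469851)
h = r sin θ − e = 22.469851 − 15 = 7.469851
x = r cos θ + √(L² − h²) = -10.959279 + 93.702728 = 82.743450

82.7434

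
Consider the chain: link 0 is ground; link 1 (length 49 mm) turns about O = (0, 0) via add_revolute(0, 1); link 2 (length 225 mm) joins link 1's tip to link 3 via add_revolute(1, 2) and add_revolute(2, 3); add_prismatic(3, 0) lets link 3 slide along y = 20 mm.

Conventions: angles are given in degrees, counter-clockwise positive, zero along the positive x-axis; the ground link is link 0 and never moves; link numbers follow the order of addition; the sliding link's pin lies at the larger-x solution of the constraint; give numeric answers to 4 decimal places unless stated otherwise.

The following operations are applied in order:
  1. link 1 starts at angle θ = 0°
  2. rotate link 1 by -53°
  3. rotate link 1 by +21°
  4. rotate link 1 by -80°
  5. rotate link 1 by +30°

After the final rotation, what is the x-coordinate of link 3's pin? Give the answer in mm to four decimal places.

geometry: r = 49 mm, L = 225 mm, e = 20 mm; θ starts at 0°
rotate link 1 by -53°: θ ← 0° -53° = -53°
rotate link 1 by +21°: θ ← -53° +21° = -32°
rotate link 1 by -80°: θ ← -32° -80° = -112°
rotate link 1 by +30°: θ ← -112° +30° = -82°
crank pin P = (r cos θ, r sin θ) = (6.819482, -48.523135)
h = r sin θ − e = -48.523135 − 20 = -68.523135
x = r cos θ + √(L² − h²) = 6.819482 + 214.311875 = 221.131357

221.1314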